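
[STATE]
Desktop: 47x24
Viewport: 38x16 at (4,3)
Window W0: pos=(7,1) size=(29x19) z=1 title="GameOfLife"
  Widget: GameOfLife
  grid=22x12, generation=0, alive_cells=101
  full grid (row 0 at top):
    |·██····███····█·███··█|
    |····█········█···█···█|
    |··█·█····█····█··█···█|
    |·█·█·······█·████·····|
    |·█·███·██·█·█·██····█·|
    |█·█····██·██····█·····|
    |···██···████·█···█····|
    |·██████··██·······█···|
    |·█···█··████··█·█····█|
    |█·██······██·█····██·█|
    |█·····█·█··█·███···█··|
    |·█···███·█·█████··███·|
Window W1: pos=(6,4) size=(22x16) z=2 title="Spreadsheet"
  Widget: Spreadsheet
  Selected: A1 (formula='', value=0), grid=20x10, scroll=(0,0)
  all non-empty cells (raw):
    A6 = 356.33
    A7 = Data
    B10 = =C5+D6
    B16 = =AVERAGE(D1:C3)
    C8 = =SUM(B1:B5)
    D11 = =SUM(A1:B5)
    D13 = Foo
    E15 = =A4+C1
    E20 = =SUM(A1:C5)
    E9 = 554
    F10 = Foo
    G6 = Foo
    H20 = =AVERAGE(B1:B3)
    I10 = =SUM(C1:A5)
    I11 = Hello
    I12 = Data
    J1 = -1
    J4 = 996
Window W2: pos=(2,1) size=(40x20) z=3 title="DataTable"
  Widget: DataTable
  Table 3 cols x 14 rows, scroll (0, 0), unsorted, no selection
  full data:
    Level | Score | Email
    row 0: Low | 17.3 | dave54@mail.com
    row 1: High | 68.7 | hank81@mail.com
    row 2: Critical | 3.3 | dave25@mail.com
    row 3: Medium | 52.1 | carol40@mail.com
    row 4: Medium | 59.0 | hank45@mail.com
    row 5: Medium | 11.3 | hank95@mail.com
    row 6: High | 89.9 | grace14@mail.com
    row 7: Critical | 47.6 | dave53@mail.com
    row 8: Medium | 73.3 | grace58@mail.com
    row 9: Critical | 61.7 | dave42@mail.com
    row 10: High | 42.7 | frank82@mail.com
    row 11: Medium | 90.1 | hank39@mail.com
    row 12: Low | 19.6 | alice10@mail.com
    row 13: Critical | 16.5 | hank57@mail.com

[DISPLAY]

─────────────────────────────────────┨
evel   │Score│Email                  ┃
───────┼─────┼────────────────       ┃
ow     │17.3 │dave54@mail.com        ┃
igh    │68.7 │hank81@mail.com        ┃
ritical│3.3  │dave25@mail.com        ┃
edium  │52.1 │carol40@mail.com       ┃
edium  │59.0 │hank45@mail.com        ┃
edium  │11.3 │hank95@mail.com        ┃
igh    │89.9 │grace14@mail.com       ┃
ritical│47.6 │dave53@mail.com        ┃
edium  │73.3 │grace58@mail.com       ┃
ritical│61.7 │dave42@mail.com        ┃
igh    │42.7 │frank82@mail.com       ┃
edium  │90.1 │hank39@mail.com        ┃
ow     │19.6 │alice10@mail.com       ┃


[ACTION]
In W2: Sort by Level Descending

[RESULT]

─────────────────────────────────────┨
evel  ▼│Score│Email                  ┃
───────┼─────┼────────────────       ┃
edium  │52.1 │carol40@mail.com       ┃
edium  │59.0 │hank45@mail.com        ┃
edium  │11.3 │hank95@mail.com        ┃
edium  │73.3 │grace58@mail.com       ┃
edium  │90.1 │hank39@mail.com        ┃
ow     │17.3 │dave54@mail.com        ┃
ow     │19.6 │alice10@mail.com       ┃
igh    │68.7 │hank81@mail.com        ┃
igh    │89.9 │grace14@mail.com       ┃
igh    │42.7 │frank82@mail.com       ┃
ritical│3.3  │dave25@mail.com        ┃
ritical│47.6 │dave53@mail.com        ┃
ritical│61.7 │dave42@mail.com        ┃


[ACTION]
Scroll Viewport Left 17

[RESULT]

  ┠───────────────────────────────────
  ┃Level  ▼│Score│Email               
  ┃────────┼─────┼────────────────    
  ┃Medium  │52.1 │carol40@mail.com    
  ┃Medium  │59.0 │hank45@mail.com     
  ┃Medium  │11.3 │hank95@mail.com     
  ┃Medium  │73.3 │grace58@mail.com    
  ┃Medium  │90.1 │hank39@mail.com     
  ┃Low     │17.3 │dave54@mail.com     
  ┃Low     │19.6 │alice10@mail.com    
  ┃High    │68.7 │hank81@mail.com     
  ┃High    │89.9 │grace14@mail.com    
  ┃High    │42.7 │frank82@mail.com    
  ┃Critical│3.3  │dave25@mail.com     
  ┃Critical│47.6 │dave53@mail.com     
  ┃Critical│61.7 │dave42@mail.com     


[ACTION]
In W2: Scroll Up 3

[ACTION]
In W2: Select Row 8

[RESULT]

  ┠───────────────────────────────────
  ┃Level  ▼│Score│Email               
  ┃────────┼─────┼────────────────    
  ┃Medium  │52.1 │carol40@mail.com    
  ┃Medium  │59.0 │hank45@mail.com     
  ┃Medium  │11.3 │hank95@mail.com     
  ┃Medium  │73.3 │grace58@mail.com    
  ┃Medium  │90.1 │hank39@mail.com     
  ┃Low     │17.3 │dave54@mail.com     
  ┃Low     │19.6 │alice10@mail.com    
  ┃High    │68.7 │hank81@mail.com     
  ┃>igh    │89.9 │grace14@mail.com    
  ┃High    │42.7 │frank82@mail.com    
  ┃Critical│3.3  │dave25@mail.com     
  ┃Critical│47.6 │dave53@mail.com     
  ┃Critical│61.7 │dave42@mail.com     


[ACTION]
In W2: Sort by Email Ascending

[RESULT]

  ┠───────────────────────────────────
  ┃Level   │Score│Email          ▲    
  ┃────────┼─────┼────────────────    
  ┃Low     │19.6 │alice10@mail.com    
  ┃Medium  │52.1 │carol40@mail.com    
  ┃Critical│3.3  │dave25@mail.com     
  ┃Critical│61.7 │dave42@mail.com     
  ┃Critical│47.6 │dave53@mail.com     
  ┃Low     │17.3 │dave54@mail.com     
  ┃High    │42.7 │frank82@mail.com    
  ┃High    │89.9 │grace14@mail.com    
  ┃>edium  │73.3 │grace58@mail.com    
  ┃Medium  │90.1 │hank39@mail.com     
  ┃Medium  │59.0 │hank45@mail.com     
  ┃Critical│16.5 │hank57@mail.com     
  ┃High    │68.7 │hank81@mail.com     


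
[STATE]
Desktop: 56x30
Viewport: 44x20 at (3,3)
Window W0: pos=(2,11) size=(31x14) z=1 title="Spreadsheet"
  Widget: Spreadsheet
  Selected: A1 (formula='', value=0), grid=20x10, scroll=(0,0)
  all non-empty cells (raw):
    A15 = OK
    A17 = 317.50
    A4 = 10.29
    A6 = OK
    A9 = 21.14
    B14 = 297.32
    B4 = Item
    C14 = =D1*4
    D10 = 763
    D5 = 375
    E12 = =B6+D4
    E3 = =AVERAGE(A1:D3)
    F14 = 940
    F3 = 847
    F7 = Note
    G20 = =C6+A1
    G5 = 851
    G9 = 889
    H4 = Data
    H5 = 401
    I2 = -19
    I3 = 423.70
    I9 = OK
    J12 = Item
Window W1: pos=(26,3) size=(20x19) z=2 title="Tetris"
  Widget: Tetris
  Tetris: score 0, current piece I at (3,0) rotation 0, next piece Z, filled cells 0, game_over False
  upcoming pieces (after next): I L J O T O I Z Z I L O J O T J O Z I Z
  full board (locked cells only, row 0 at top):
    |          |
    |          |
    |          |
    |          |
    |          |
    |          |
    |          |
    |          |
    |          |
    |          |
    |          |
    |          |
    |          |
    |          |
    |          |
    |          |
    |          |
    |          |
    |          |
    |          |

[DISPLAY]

                       ┏━━━━━━━━━━━━━━━━━━┓ 
                       ┃ Tetris           ┃ 
                       ┠──────────────────┨ 
                       ┃                  ┃ 
                       ┃                  ┃ 
                       ┃                  ┃ 
                       ┃                  ┃ 
                       ┃                  ┃ 
━━━━━━━━━━━━━━━━━━━━━━━┃                  ┃ 
 Spreadsheet           ┃                  ┃ 
───────────────────────┃                  ┃ 
A1:                    ┃                  ┃ 
       A       B       ┃                  ┃ 
-----------------------┃                  ┃ 
  1      [0]       0   ┃                  ┃ 
  2        0       0   ┃                  ┃ 
  3        0       0   ┃                  ┃ 
  4    10.29Item       ┃                  ┃ 
  5        0       0   ┗━━━━━━━━━━━━━━━━━━┛ 
  6 OK             0       0 ┃              


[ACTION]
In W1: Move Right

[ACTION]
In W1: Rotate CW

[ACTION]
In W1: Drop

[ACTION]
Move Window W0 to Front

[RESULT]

                       ┏━━━━━━━━━━━━━━━━━━┓ 
                       ┃ Tetris           ┃ 
                       ┠──────────────────┨ 
                       ┃                  ┃ 
                       ┃                  ┃ 
                       ┃                  ┃ 
                       ┃                  ┃ 
                       ┃                  ┃ 
━━━━━━━━━━━━━━━━━━━━━━━━━━━━━┓            ┃ 
 Spreadsheet                 ┃            ┃ 
─────────────────────────────┨            ┃ 
A1:                          ┃            ┃ 
       A       B       C     ┃            ┃ 
-----------------------------┃            ┃ 
  1      [0]       0       0 ┃            ┃ 
  2        0       0       0 ┃            ┃ 
  3        0       0       0 ┃            ┃ 
  4    10.29Item           0 ┃            ┃ 
  5        0       0       0 ┃━━━━━━━━━━━━┛ 
  6 OK             0       0 ┃              


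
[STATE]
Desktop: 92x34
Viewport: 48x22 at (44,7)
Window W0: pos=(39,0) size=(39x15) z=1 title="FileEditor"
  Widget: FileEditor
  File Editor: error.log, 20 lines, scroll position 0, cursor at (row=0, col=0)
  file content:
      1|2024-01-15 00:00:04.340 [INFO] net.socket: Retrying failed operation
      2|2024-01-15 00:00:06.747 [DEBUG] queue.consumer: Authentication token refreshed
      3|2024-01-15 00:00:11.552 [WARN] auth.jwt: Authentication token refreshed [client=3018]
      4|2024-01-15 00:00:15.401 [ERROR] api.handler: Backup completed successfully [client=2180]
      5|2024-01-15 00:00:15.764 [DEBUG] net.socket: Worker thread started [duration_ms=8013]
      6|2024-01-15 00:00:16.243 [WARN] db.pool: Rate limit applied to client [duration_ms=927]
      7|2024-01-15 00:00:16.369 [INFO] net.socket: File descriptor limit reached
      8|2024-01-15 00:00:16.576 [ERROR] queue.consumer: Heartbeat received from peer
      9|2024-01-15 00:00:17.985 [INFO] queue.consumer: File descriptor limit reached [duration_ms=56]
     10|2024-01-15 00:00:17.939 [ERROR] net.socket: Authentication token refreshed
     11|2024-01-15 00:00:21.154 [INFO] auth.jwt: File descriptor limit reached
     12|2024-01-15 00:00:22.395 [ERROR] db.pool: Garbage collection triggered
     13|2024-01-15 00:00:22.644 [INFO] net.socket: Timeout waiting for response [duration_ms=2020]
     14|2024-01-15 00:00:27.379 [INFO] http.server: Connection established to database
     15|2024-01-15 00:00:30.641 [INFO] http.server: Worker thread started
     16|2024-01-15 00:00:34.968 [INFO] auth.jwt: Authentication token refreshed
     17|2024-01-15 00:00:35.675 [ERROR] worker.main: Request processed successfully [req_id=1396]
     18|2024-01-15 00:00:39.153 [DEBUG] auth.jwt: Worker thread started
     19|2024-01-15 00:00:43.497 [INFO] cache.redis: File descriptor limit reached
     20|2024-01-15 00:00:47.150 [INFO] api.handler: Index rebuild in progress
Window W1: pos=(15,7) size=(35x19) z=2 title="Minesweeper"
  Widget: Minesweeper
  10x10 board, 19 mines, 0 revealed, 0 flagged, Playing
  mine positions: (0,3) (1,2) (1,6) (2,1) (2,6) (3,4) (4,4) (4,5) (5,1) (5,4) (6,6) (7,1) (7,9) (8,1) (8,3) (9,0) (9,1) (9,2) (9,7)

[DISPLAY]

━━━━━┓ 00:00:15.764 [DEBUG] net.░┃              
     ┃ 00:00:16.243 [WARN] db.po░┃              
─────┨ 00:00:16.369 [INFO] net.s░┃              
     ┃ 00:00:16.576 [ERROR] queu░┃              
     ┃ 00:00:17.985 [INFO] queue░┃              
     ┃ 00:00:17.939 [ERROR] net.░┃              
     ┃ 00:00:21.154 [INFO] auth.▼┃              
     ┃━━━━━━━━━━━━━━━━━━━━━━━━━━━┛              
     ┃                                          
     ┃                                          
     ┃                                          
     ┃                                          
     ┃                                          
     ┃                                          
     ┃                                          
     ┃                                          
     ┃                                          
     ┃                                          
━━━━━┛                                          
                                                
                                                
                                                


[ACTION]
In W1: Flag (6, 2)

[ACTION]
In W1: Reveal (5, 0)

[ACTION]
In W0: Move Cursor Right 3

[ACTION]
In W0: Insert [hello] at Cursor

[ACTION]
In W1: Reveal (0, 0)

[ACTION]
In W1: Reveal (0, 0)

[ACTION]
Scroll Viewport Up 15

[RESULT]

━━━━━━━━━━━━━━━━━━━━━━━━━━━━━━━━━┓              
eEditor                          ┃              
─────────────────────────────────┨              
ello█-01-15 00:00:04.340 [INFO] ▲┃              
-01-15 00:00:06.747 [DEBUG] queu█┃              
-01-15 00:00:11.552 [WARN] auth.░┃              
-01-15 00:00:15.401 [ERROR] api.░┃              
━━━━━┓ 00:00:15.764 [DEBUG] net.░┃              
     ┃ 00:00:16.243 [WARN] db.po░┃              
─────┨ 00:00:16.369 [INFO] net.s░┃              
     ┃ 00:00:16.576 [ERROR] queu░┃              
     ┃ 00:00:17.985 [INFO] queue░┃              
     ┃ 00:00:17.939 [ERROR] net.░┃              
     ┃ 00:00:21.154 [INFO] auth.▼┃              
     ┃━━━━━━━━━━━━━━━━━━━━━━━━━━━┛              
     ┃                                          
     ┃                                          
     ┃                                          
     ┃                                          
     ┃                                          
     ┃                                          
     ┃                                          


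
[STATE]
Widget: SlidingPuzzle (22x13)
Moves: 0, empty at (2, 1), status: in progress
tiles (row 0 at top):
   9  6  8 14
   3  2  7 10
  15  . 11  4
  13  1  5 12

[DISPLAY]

┌────┬────┬────┬────┐ 
│  9 │  6 │  8 │ 14 │ 
├────┼────┼────┼────┤ 
│  3 │  2 │  7 │ 10 │ 
├────┼────┼────┼────┤ 
│ 15 │    │ 11 │  4 │ 
├────┼────┼────┼────┤ 
│ 13 │  1 │  5 │ 12 │ 
└────┴────┴────┴────┘ 
Moves: 0              
                      
                      
                      


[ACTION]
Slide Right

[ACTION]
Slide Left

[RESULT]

┌────┬────┬────┬────┐ 
│  9 │  6 │  8 │ 14 │ 
├────┼────┼────┼────┤ 
│  3 │  2 │  7 │ 10 │ 
├────┼────┼────┼────┤ 
│ 15 │    │ 11 │  4 │ 
├────┼────┼────┼────┤ 
│ 13 │  1 │  5 │ 12 │ 
└────┴────┴────┴────┘ 
Moves: 2              
                      
                      
                      


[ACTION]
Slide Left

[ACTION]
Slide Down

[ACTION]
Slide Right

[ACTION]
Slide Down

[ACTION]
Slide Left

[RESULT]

┌────┬────┬────┬────┐ 
│  9 │  8 │    │ 14 │ 
├────┼────┼────┼────┤ 
│  3 │  6 │  2 │ 10 │ 
├────┼────┼────┼────┤ 
│ 15 │ 11 │  7 │  4 │ 
├────┼────┼────┼────┤ 
│ 13 │  1 │  5 │ 12 │ 
└────┴────┴────┴────┘ 
Moves: 7              
                      
                      
                      


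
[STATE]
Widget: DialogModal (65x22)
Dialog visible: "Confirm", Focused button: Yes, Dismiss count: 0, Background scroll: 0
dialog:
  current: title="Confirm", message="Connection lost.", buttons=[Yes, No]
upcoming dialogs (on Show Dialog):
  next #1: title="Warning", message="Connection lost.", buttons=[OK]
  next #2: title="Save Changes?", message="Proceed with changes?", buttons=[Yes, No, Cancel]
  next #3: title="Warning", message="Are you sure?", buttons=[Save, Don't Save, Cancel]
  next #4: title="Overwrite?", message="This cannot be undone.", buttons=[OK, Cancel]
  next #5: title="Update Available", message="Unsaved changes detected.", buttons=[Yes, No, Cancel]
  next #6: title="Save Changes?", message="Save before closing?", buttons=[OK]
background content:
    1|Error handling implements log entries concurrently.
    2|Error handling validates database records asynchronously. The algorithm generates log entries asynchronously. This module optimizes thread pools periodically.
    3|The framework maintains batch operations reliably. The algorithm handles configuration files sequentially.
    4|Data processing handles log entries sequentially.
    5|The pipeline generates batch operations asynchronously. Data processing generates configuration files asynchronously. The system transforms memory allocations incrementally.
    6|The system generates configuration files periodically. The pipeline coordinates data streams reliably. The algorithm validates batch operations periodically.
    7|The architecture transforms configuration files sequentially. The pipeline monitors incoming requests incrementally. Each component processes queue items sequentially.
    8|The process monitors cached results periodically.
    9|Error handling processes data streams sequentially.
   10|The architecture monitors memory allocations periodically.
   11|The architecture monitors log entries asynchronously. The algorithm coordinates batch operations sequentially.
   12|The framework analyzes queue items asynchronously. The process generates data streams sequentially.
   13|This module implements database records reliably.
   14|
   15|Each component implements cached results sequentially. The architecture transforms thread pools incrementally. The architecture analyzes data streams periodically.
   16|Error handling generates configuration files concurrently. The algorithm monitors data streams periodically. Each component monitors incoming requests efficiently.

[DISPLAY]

Error handling implements log entries concurrently.              
Error handling validates database records asynchronously. The alg
The framework maintains batch operations reliably. The algorithm 
Data processing handles log entries sequentially.                
The pipeline generates batch operations asynchronously. Data proc
The system generates configuration files periodically. The pipeli
The architecture transforms configuration files sequentially. The
The process monitors cached results periodically.                
Error handling process┌──────────────────┐entially.              
The architecture monit│     Confirm      │ns periodically.       
The architecture monit│ Connection lost. │chronously. The algorit
The framework analyzes│    [Yes]  No     │onously. The process ge
This module implements└──────────────────┘liably.                
                                                                 
Each component implements cached results sequentially. The archit
Error handling generates configuration files concurrently. The al
                                                                 
                                                                 
                                                                 
                                                                 
                                                                 
                                                                 


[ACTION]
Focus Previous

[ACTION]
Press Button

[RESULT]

Error handling implements log entries concurrently.              
Error handling validates database records asynchronously. The alg
The framework maintains batch operations reliably. The algorithm 
Data processing handles log entries sequentially.                
The pipeline generates batch operations asynchronously. Data proc
The system generates configuration files periodically. The pipeli
The architecture transforms configuration files sequentially. The
The process monitors cached results periodically.                
Error handling processes data streams sequentially.              
The architecture monitors memory allocations periodically.       
The architecture monitors log entries asynchronously. The algorit
The framework analyzes queue items asynchronously. The process ge
This module implements database records reliably.                
                                                                 
Each component implements cached results sequentially. The archit
Error handling generates configuration files concurrently. The al
                                                                 
                                                                 
                                                                 
                                                                 
                                                                 
                                                                 


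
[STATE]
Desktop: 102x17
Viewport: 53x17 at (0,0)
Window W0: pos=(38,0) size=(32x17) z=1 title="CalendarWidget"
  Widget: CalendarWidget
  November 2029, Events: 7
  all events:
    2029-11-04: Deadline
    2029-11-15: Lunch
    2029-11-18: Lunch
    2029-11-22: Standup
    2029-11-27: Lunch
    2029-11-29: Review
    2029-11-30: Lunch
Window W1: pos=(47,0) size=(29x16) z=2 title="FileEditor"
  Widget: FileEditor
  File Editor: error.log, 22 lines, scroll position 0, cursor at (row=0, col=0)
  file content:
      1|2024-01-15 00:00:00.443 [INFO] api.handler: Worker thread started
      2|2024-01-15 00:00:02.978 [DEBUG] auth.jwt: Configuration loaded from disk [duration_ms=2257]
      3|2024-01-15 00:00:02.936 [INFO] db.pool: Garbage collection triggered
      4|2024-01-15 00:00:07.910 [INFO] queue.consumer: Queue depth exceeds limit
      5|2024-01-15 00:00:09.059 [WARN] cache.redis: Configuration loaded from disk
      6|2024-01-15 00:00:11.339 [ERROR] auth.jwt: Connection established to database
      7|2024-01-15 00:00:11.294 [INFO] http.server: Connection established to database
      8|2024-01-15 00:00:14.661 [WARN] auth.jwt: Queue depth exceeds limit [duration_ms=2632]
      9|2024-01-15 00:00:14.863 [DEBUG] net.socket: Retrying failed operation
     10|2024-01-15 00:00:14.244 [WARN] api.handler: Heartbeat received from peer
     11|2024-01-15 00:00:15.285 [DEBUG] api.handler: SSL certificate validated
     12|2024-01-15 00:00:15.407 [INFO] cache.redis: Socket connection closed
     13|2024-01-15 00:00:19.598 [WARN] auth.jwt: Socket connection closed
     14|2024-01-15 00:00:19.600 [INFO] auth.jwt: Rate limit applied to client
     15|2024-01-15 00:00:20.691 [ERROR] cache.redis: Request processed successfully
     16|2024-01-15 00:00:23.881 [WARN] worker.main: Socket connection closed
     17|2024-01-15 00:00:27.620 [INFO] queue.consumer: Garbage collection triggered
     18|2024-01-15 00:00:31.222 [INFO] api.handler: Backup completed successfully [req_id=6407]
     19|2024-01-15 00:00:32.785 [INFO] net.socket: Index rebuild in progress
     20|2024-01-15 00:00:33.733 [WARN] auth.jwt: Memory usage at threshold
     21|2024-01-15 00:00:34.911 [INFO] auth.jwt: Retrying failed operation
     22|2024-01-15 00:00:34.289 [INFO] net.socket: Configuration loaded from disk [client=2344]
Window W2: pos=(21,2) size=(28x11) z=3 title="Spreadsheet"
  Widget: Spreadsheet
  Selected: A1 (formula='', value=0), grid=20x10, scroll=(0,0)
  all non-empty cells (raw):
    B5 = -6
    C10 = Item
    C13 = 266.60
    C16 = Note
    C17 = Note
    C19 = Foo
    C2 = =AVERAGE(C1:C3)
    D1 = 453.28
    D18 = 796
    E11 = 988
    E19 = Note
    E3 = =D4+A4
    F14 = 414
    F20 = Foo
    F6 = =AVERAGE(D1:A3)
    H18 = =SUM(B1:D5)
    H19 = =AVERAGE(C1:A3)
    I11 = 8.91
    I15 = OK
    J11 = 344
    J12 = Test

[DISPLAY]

                                      ┏━━━━━━━━┏━━━━━
                                      ┃ Calenda┃ File
                     ┏━━━━━━━━━━━━━━━━━━━━━━━━━━┓────
                     ┃ Spreadsheet              ┃024-
                     ┠──────────────────────────┨024-
                     ┃A1:                       ┃024-
                     ┃       A       B       C  ┃024-
                     ┃--------------------------┃024-
                     ┃  1      [0]       0      ┃024-
                     ┃  2        0       0#CIRC!┃024-
                     ┃  3        0       0      ┃024-
                     ┃  4        0       0      ┃024-
                     ┗━━━━━━━━━━━━━━━━━━━━━━━━━━┛024-
                                      ┃        ┃2024-
                                      ┃        ┃2024-
                                      ┃        ┗━━━━━
                                      ┗━━━━━━━━━━━━━━


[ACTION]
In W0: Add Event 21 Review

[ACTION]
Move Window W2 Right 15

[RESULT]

                                      ┏━━━━━━━━┏━━━━━
                                      ┃ Calenda┃ File
                                    ┏━━━━━━━━━━━━━━━━
                                    ┃ Spreadsheet    
                                    ┠────────────────
                                    ┃A1:             
                                    ┃       A       B
                                    ┃----------------
                                    ┃  1      [0]    
                                    ┃  2        0    
                                    ┃  3        0    
                                    ┃  4        0    
                                    ┗━━━━━━━━━━━━━━━━
                                      ┃        ┃2024-
                                      ┃        ┃2024-
                                      ┃        ┗━━━━━
                                      ┗━━━━━━━━━━━━━━


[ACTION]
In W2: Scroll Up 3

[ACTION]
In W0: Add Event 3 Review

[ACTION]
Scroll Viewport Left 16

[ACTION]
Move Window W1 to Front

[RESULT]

                                      ┏━━━━━━━━┏━━━━━
                                      ┃ Calenda┃ File
                                    ┏━━━━━━━━━━┠─────
                                    ┃ Spreadshe┃█024-
                                    ┠──────────┃2024-
                                    ┃A1:       ┃2024-
                                    ┃       A  ┃2024-
                                    ┃----------┃2024-
                                    ┃  1      [┃2024-
                                    ┃  2       ┃2024-
                                    ┃  3       ┃2024-
                                    ┃  4       ┃2024-
                                    ┗━━━━━━━━━━┃2024-
                                      ┃        ┃2024-
                                      ┃        ┃2024-
                                      ┃        ┗━━━━━
                                      ┗━━━━━━━━━━━━━━


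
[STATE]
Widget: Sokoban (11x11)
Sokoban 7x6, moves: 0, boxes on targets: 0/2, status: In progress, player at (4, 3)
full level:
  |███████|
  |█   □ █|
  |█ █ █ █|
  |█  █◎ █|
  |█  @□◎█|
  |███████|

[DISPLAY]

███████    
█   □ █    
█ █ █ █    
█  █◎ █    
█  @□◎█    
███████    
Moves: 0  0
           
           
           
           


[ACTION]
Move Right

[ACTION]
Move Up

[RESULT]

███████    
█   □ █    
█ █ █ █    
█  █+ █    
█    ■█    
███████    
Moves: 2  1
           
           
           
           


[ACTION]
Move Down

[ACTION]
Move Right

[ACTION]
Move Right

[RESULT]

███████    
█   □ █    
█ █ █ █    
█  █◎ █    
█   @■█    
███████    
Moves: 3  1
           
           
           
           


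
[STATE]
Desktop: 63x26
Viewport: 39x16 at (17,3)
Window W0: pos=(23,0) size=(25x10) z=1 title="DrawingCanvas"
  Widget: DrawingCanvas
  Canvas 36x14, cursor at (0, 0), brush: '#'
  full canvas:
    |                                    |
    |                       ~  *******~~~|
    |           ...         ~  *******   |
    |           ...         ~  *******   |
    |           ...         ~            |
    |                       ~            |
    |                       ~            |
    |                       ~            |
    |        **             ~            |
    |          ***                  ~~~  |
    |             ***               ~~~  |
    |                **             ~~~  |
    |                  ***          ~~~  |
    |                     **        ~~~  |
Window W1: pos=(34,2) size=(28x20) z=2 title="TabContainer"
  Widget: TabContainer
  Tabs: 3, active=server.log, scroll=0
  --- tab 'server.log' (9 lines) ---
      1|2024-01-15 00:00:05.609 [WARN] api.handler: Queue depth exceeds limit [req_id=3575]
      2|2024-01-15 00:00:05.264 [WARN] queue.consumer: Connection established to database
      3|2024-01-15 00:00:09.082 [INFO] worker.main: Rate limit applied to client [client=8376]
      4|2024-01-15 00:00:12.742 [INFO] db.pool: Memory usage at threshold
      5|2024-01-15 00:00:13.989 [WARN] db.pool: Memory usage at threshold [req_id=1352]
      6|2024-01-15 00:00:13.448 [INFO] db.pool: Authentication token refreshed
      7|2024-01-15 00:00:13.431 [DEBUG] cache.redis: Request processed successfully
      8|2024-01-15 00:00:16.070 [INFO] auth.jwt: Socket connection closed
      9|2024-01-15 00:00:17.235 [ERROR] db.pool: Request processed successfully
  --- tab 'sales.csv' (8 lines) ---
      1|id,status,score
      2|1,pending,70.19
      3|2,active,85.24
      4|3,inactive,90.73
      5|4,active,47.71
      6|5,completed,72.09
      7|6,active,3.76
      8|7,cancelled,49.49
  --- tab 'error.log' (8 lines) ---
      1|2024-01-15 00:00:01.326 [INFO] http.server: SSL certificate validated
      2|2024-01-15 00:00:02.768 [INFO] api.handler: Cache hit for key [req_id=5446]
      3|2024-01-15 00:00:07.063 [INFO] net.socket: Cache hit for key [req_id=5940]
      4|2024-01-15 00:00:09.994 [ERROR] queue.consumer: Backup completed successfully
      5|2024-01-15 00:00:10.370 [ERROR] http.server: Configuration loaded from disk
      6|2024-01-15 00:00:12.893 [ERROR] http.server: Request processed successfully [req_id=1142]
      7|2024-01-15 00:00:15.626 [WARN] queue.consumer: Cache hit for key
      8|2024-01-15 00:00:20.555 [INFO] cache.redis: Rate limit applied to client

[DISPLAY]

      ┃+         ┃ TabContainer        
      ┃          ┠─────────────────────
      ┃          ┃[server.log]│ sales.c
      ┃          ┃─────────────────────
      ┃          ┃2024-01-15 00:00:05.6
      ┃          ┃2024-01-15 00:00:05.2
      ┗━━━━━━━━━━┃2024-01-15 00:00:09.0
                 ┃2024-01-15 00:00:12.7
                 ┃2024-01-15 00:00:13.9
                 ┃2024-01-15 00:00:13.4
                 ┃2024-01-15 00:00:13.4
                 ┃2024-01-15 00:00:16.0
                 ┃2024-01-15 00:00:17.2
                 ┃                     
                 ┃                     
                 ┃                     


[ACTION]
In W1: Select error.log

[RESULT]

      ┃+         ┃ TabContainer        
      ┃          ┠─────────────────────
      ┃          ┃ server.log │ sales.c
      ┃          ┃─────────────────────
      ┃          ┃2024-01-15 00:00:01.3
      ┃          ┃2024-01-15 00:00:02.7
      ┗━━━━━━━━━━┃2024-01-15 00:00:07.0
                 ┃2024-01-15 00:00:09.9
                 ┃2024-01-15 00:00:10.3
                 ┃2024-01-15 00:00:12.8
                 ┃2024-01-15 00:00:15.6
                 ┃2024-01-15 00:00:20.5
                 ┃                     
                 ┃                     
                 ┃                     
                 ┃                     


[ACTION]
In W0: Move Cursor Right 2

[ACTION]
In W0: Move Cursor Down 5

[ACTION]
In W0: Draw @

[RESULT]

      ┃          ┃ TabContainer        
      ┃          ┠─────────────────────
      ┃          ┃ server.log │ sales.c
      ┃          ┃─────────────────────
      ┃          ┃2024-01-15 00:00:01.3
      ┃  @       ┃2024-01-15 00:00:02.7
      ┗━━━━━━━━━━┃2024-01-15 00:00:07.0
                 ┃2024-01-15 00:00:09.9
                 ┃2024-01-15 00:00:10.3
                 ┃2024-01-15 00:00:12.8
                 ┃2024-01-15 00:00:15.6
                 ┃2024-01-15 00:00:20.5
                 ┃                     
                 ┃                     
                 ┃                     
                 ┃                     


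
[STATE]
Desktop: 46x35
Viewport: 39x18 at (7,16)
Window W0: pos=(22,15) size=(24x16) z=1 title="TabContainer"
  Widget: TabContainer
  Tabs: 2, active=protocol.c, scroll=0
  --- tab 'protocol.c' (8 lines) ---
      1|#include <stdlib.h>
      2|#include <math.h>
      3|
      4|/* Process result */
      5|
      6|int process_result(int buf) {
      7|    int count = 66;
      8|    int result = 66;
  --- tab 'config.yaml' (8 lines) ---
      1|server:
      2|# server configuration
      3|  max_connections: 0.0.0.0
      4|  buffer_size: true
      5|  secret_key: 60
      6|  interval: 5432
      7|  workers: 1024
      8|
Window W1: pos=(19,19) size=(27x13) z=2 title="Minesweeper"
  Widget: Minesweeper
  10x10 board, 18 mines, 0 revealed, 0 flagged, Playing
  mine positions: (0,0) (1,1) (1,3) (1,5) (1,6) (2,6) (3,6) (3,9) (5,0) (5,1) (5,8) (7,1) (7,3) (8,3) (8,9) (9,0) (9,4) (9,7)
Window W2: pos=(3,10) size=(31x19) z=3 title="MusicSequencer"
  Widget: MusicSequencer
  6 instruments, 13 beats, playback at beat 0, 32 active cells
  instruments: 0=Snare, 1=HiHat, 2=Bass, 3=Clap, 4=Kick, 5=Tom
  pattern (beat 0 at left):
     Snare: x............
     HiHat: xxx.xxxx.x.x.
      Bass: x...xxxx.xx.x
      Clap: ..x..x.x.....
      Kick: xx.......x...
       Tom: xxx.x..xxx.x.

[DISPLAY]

ass█···████·██·█          ┃er         ┃
lap··█··█·█·····          ┃───────────┨
ick██·······█···          ┃]│ config.y┃
Tom███·█··███·█·          ┃━━━━━━━━━━━┓
                          ┃           ┃
                          ┃───────────┨
                          ┃           ┃
                          ┃           ┃
                          ┃           ┃
                          ┃           ┃
                          ┃           ┃
                          ┃           ┃
━━━━━━━━━━━━━━━━━━━━━━━━━━┛           ┃
            ┃■■■■■■■■■■               ┃
            ┃■■■■■■■■■■               ┃
            ┗━━━━━━━━━━━━━━━━━━━━━━━━━┛
                                       
                                       


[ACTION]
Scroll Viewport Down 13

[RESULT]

lap··█··█·█·····          ┃───────────┨
ick██·······█···          ┃]│ config.y┃
Tom███·█··███·█·          ┃━━━━━━━━━━━┓
                          ┃           ┃
                          ┃───────────┨
                          ┃           ┃
                          ┃           ┃
                          ┃           ┃
                          ┃           ┃
                          ┃           ┃
                          ┃           ┃
━━━━━━━━━━━━━━━━━━━━━━━━━━┛           ┃
            ┃■■■■■■■■■■               ┃
            ┃■■■■■■■■■■               ┃
            ┗━━━━━━━━━━━━━━━━━━━━━━━━━┛
                                       
                                       
                                       


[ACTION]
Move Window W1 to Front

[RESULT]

lap··█··█·█·····          ┃───────────┨
ick██·······█···          ┃]│ config.y┃
Tom███·█··██┏━━━━━━━━━━━━━━━━━━━━━━━━━┓
            ┃ Minesweeper             ┃
            ┠─────────────────────────┨
            ┃■■■■■■■■■■               ┃
            ┃■■■■■■■■■■               ┃
            ┃■■■■■■■■■■               ┃
            ┃■■■■■■■■■■               ┃
            ┃■■■■■■■■■■               ┃
            ┃■■■■■■■■■■               ┃
━━━━━━━━━━━━┃■■■■■■■■■■               ┃
            ┃■■■■■■■■■■               ┃
            ┃■■■■■■■■■■               ┃
            ┗━━━━━━━━━━━━━━━━━━━━━━━━━┛
                                       
                                       
                                       


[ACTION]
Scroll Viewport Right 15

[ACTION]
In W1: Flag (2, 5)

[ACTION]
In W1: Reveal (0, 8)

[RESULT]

lap··█··█·█·····          ┃───────────┨
ick██·······█···          ┃]│ config.y┃
Tom███·█··██┏━━━━━━━━━━━━━━━━━━━━━━━━━┓
            ┃ Minesweeper             ┃
            ┠─────────────────────────┨
            ┃■■■■■■■1                 ┃
            ┃■■■■■■■2                 ┃
            ┃■■■■■⚑■311               ┃
            ┃■■■■■■■■■■               ┃
            ┃■■■■■■■■■■               ┃
            ┃■■■■■■■■■■               ┃
━━━━━━━━━━━━┃■■■■■■■■■■               ┃
            ┃■■■■■■■■■■               ┃
            ┃■■■■■■■■■■               ┃
            ┗━━━━━━━━━━━━━━━━━━━━━━━━━┛
                                       
                                       
                                       
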